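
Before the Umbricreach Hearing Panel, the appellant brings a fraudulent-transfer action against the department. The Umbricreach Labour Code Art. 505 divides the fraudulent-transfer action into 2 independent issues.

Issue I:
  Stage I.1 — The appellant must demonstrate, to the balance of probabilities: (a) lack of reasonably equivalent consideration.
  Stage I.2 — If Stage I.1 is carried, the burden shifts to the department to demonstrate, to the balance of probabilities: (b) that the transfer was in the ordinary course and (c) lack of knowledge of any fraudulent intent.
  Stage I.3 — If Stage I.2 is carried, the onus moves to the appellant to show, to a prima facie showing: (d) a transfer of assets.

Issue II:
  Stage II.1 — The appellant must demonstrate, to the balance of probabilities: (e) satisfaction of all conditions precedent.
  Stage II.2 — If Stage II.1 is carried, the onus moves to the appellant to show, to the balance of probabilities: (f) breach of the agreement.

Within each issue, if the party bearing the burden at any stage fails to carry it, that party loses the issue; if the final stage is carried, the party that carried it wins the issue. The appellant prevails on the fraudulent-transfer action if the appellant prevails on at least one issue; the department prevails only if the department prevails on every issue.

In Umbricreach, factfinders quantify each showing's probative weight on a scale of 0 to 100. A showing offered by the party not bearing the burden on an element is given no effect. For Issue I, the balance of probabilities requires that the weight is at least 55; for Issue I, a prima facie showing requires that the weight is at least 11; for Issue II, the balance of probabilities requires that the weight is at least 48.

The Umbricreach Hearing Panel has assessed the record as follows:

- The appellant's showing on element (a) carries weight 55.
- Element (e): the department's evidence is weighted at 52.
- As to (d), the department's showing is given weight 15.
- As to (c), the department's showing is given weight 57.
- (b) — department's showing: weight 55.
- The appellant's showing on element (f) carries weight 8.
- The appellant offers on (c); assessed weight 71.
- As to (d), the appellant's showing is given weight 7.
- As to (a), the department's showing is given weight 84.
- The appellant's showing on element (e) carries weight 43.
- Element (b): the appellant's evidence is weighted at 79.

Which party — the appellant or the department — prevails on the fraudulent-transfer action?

department

— Issue I —
At Stage I.1 the appellant must meet the balance of probabilities (weight is at least 55): on (a) the weight is 55 (the department's 84 is given no effect), which does reach 55, so (a) meets the standard.
  Stage I.1 carried; the burden shifts to the department.
At Stage I.2 the department must meet the balance of probabilities (weight is at least 55): on (b) the weight is 55 (the appellant's 79 is given no effect), ≥ 55, so (b) meets the standard; on (c) the weight is 57 (the appellant's 71 is given no effect), which does reach 55, so (c) meets the standard.
  All elements met. The burden passes to the appellant.
At Stage I.3 the appellant must meet a prima facie showing (weight is at least 11): on (d) the weight is 7 (the department's 15 is given no effect), < 11, so (d) does not meet the standard.
  The appellant does not carry Stage I.3.
So the department prevails on this issue.
— Issue II —
At Stage II.1 the appellant must meet the balance of probabilities (weight is at least 48): on (e) the weight is 43 (the department's 52 is given no effect), < 48, so (e) does not meet the standard.
  Stage II.1 not carried; the appellant fails its burden.
The analysis ends at Stage II.1; the department prevails on this issue.
Per-issue: Issue I → department; Issue II → department. The appellant must prevail on at least one issue; overall, the department prevails.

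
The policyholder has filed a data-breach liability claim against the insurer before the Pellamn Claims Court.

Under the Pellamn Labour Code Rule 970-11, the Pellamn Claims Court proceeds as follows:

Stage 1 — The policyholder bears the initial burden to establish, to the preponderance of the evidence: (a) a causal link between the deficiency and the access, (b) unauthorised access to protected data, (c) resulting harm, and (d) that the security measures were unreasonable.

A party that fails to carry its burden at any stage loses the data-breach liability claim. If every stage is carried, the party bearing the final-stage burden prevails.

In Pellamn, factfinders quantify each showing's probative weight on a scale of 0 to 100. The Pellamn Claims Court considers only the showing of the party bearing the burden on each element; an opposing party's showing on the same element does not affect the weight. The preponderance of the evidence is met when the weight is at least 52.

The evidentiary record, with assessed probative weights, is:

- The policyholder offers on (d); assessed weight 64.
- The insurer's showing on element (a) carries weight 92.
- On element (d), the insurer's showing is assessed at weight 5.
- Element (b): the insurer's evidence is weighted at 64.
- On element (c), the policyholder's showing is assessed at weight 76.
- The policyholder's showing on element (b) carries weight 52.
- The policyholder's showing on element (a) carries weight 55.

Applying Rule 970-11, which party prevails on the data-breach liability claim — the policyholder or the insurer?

policyholder

Stage 1 (policyholder, the preponderance of the evidence, weight is at least 52): (a) 55 (insurer's 92 disregarded) ≥ 52 — meets; (b) 52 (insurer's 64 disregarded) ≥ 52 — meets; (c) 76 ≥ 52 — meets; (d) 64 (insurer's 5 disregarded) ≥ 52 — meets.
  All elements met at the final stage.
With every stage satisfied, the policyholder prevails.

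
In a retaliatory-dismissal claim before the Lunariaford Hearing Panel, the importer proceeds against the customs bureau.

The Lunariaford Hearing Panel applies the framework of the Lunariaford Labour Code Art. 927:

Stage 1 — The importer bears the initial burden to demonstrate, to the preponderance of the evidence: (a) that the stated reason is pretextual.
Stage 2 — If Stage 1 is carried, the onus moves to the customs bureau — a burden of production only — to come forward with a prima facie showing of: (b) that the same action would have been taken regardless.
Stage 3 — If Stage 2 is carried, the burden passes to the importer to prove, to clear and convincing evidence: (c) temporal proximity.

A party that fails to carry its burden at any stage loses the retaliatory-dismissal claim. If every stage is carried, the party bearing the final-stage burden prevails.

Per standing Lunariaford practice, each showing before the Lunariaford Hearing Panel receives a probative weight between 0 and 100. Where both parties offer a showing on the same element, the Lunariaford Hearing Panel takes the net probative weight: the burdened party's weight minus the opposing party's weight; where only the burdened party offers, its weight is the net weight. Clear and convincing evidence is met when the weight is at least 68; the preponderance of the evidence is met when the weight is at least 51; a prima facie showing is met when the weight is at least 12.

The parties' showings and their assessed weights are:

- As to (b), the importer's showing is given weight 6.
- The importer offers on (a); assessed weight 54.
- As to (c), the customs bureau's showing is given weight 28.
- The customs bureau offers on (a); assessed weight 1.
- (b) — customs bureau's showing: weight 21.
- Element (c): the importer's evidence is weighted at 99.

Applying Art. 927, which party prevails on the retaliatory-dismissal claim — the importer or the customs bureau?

Stage 1 (importer, the preponderance of the evidence, weight is at least 51): (a) net 54−1=53 ≥ 51 — meets.
  Stage 1 carried; the burden shifts to the customs bureau.
Stage 2 (customs bureau, a prima facie showing, weight is at least 12): (b) net 21−6=15 ≥ 12 — meets.
  Stage 2 is satisfied; the onus moves to the importer.
Stage 3 (importer, clear and convincing evidence, weight is at least 68): (c) net 99−28=71 ≥ 68 — meets.
  The importer carries the last stage.
All stages carried — the importer prevails.

importer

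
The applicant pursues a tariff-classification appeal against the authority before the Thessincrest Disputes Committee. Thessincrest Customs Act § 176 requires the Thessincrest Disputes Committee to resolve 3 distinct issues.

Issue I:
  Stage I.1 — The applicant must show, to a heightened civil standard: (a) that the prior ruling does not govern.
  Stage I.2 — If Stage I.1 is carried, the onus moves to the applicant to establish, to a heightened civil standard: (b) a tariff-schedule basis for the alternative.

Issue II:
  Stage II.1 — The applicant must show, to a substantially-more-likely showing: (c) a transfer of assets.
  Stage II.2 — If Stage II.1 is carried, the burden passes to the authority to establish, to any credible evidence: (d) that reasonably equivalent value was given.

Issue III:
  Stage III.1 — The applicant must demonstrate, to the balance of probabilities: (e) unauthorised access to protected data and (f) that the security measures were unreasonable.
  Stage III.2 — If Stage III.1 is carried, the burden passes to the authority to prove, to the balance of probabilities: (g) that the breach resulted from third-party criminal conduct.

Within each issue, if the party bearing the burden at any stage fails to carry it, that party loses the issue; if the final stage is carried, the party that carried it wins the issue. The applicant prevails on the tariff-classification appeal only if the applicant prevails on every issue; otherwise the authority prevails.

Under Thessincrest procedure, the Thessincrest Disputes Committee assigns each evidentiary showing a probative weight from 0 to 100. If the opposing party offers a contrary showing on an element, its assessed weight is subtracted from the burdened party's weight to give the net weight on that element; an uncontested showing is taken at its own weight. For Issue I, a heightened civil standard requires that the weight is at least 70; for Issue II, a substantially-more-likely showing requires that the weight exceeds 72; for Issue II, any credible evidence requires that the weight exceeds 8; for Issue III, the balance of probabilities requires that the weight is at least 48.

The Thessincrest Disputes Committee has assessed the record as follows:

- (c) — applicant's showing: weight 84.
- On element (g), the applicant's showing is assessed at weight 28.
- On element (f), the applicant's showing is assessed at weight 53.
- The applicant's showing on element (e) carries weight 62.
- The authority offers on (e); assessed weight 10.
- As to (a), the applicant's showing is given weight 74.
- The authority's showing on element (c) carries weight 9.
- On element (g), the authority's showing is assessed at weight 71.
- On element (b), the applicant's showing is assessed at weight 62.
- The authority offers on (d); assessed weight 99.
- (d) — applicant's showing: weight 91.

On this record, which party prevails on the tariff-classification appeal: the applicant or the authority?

— Issue I —
Stage I.1 — burden on applicant; standard: a heightened civil standard (weight is at least 70).
    (a): 74 ≥ 70 [met]
  Stage I.1 is satisfied; the applicant continues to bear the burden.
Stage I.2 — burden on applicant; standard: a heightened civil standard (weight is at least 70).
    (b): 62 < 70 [not met]
  The applicant does not carry Stage I.2.
The analysis ends at Stage I.2; the authority prevails on this issue.
— Issue II —
At Stage II.1 the applicant must meet a substantially-more-likely showing (weight exceeds 72): on (c) the weight is 84 less the opposing 9 gives net 75, which does exceed 72, so (c) meets the standard.
  Stage II.1 carried; the burden shifts to the authority.
At Stage II.2 the authority must meet any credible evidence (weight exceeds 8): on (d) the weight is 99 less the opposing 91 gives net 8, ≤ 8, so (d) does not meet the standard.
  Stage II.2 not carried; the authority fails its burden.
So the applicant prevails on this issue.
— Issue III —
Stage III.1 — burden on applicant; standard: the balance of probabilities (weight is at least 48).
    (e): 62 − 10 = 52 ≥ 48 [met]
    (f): 53 ≥ 48 [met]
  The applicant carries Stage III.1; the authority now bears the burden.
Stage III.2 — burden on authority; standard: the balance of probabilities (weight is at least 48).
    (g): 71 − 28 = 43 < 48 [not met]
  Stage III.2 not carried; the authority fails its burden.
The analysis ends at Stage III.2; the applicant prevails on this issue.
Per-issue: Issue I → authority; Issue II → applicant; Issue III → applicant. The applicant must prevail on every issue; overall, the authority prevails.

authority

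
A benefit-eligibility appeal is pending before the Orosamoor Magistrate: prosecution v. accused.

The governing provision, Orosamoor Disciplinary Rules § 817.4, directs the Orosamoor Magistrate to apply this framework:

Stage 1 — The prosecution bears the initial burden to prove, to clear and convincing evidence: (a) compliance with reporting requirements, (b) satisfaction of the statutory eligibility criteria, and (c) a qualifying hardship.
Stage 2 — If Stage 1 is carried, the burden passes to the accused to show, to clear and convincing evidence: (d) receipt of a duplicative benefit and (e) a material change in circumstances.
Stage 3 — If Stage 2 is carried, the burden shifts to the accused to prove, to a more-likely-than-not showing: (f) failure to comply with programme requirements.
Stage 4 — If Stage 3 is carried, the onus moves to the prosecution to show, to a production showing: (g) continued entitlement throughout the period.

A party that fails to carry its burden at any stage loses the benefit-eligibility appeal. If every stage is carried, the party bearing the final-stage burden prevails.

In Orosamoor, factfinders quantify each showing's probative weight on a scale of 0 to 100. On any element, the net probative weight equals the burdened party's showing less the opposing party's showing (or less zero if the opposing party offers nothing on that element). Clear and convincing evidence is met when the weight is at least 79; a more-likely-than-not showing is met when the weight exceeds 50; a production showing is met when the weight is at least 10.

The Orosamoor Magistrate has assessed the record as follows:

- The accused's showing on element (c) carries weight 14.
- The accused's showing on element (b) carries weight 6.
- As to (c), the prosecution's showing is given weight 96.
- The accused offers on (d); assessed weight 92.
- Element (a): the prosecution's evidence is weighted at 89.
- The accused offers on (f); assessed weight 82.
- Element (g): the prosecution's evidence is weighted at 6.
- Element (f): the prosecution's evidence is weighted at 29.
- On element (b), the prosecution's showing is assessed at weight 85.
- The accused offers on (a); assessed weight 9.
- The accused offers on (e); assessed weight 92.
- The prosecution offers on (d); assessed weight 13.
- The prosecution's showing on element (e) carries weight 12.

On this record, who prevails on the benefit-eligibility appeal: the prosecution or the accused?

accused

Stage 1 (prosecution, clear and convincing evidence, weight is at least 79): (a) net 89−9=80 ≥ 79 — meets; (b) net 85−6=79 ≥ 79 — meets; (c) net 96−14=82 ≥ 79 — meets.
  All elements met. The burden passes to the accused.
Stage 2 (accused, clear and convincing evidence, weight is at least 79): (d) net 92−13=79 ≥ 79 — meets; (e) net 92−12=80 ≥ 79 — meets.
  Stage 2 is satisfied; the accused continues to bear the burden.
Stage 3 (accused, a more-likely-than-not showing, weight exceeds 50): (f) net 82−29=53 > 50 — meets.
  Stage 3 is satisfied; the onus moves to the prosecution.
Stage 4 (prosecution, a production showing, weight is at least 10): (g) 6 < 10 — fails.
  The prosecution does not carry Stage 4.
The analysis ends at Stage 4; the accused prevails.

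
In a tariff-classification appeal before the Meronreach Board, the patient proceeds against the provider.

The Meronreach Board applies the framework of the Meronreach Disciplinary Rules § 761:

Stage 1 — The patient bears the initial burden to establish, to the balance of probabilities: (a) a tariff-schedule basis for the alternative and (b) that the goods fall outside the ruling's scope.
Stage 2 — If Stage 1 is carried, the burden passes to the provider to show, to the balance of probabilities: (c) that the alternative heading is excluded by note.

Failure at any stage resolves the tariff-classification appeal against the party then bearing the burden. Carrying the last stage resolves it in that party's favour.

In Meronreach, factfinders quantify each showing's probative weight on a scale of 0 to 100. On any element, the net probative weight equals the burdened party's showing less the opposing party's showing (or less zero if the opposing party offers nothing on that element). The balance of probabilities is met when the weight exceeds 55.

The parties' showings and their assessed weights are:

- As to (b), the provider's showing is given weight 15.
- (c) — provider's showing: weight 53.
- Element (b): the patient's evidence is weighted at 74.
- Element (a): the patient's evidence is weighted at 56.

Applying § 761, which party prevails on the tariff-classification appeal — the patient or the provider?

patient

Stage 1 (patient, the balance of probabilities, weight exceeds 55): (a) 56 > 55 — meets; (b) net 74−15=59 > 55 — meets.
  Stage 1 is satisfied; the onus moves to the provider.
Stage 2 (provider, the balance of probabilities, weight exceeds 55): (c) 53 ≤ 55 — fails.
  Stage 2 not carried; the provider fails its burden.
The analysis ends at Stage 2; the patient prevails.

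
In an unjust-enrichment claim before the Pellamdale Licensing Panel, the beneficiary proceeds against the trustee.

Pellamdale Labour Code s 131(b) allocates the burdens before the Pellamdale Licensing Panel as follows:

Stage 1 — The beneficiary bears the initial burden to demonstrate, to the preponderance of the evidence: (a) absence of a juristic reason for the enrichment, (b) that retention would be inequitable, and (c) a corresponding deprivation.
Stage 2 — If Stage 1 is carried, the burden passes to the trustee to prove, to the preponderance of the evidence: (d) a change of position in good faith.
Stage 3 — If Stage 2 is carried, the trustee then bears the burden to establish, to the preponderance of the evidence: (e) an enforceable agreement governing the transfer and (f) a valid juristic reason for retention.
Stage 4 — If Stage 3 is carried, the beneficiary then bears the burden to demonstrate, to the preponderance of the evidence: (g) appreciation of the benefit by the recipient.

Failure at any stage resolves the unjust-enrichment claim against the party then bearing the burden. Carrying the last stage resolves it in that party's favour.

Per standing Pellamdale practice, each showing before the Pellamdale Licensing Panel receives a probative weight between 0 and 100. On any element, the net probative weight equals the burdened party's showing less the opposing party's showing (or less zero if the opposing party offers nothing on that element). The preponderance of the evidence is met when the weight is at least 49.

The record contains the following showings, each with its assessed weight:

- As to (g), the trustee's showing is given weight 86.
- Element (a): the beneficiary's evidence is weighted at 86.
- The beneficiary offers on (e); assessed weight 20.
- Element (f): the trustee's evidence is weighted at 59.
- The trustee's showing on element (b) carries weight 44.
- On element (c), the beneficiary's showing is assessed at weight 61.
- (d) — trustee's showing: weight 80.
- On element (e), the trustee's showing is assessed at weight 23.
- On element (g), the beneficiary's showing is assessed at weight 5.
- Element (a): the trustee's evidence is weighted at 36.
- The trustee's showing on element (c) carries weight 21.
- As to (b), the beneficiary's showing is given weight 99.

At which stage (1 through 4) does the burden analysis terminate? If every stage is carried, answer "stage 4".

At Stage 1 the beneficiary must meet the preponderance of the evidence (weight is at least 49): on (a) the weight is 86 less the opposing 36 gives net 50, which does reach 49, so (a) meets the standard; on (b) the weight is 99 less the opposing 44 gives net 55, which does reach 49, so (b) meets the standard; on (c) the weight is 61 less the opposing 21 gives net 40, < 49, so (c) does not meet the standard.
  Not every element is met, so the beneficiary fails to carry Stage 1.
The analysis ends at Stage 1; the trustee prevails.

stage 1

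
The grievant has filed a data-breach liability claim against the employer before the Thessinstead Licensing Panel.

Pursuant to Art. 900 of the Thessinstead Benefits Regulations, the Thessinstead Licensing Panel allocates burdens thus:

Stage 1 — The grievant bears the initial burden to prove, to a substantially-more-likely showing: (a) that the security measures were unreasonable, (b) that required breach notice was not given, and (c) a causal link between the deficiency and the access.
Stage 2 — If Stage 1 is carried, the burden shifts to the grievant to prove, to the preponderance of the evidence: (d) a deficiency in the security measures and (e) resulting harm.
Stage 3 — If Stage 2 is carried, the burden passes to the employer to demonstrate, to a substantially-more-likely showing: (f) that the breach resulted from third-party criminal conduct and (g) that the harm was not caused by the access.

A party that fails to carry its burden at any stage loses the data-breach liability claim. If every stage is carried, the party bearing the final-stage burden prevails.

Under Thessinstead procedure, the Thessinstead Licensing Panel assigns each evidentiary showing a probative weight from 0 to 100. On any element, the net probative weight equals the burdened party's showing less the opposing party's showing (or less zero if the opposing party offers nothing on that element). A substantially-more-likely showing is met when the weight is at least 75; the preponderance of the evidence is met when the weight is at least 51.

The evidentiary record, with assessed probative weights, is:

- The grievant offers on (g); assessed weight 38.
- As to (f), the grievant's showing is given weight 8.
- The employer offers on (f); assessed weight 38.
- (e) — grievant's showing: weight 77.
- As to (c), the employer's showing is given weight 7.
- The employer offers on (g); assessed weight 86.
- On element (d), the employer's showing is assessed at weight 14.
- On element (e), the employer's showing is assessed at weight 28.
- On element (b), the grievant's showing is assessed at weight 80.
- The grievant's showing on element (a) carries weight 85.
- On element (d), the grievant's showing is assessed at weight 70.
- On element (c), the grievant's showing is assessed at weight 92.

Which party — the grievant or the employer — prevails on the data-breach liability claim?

Stage 1 (grievant, a substantially-more-likely showing, weight is at least 75): (a) 85 ≥ 75 — meets; (b) 80 ≥ 75 — meets; (c) net 92−7=85 ≥ 75 — meets.
  Stage 1 is satisfied; the grievant continues to bear the burden.
Stage 2 (grievant, the preponderance of the evidence, weight is at least 51): (d) net 70−14=56 ≥ 51 — meets; (e) net 77−28=49 < 51 — fails.
  Stage 2 not carried; the grievant fails its burden.
The employer prevails.

employer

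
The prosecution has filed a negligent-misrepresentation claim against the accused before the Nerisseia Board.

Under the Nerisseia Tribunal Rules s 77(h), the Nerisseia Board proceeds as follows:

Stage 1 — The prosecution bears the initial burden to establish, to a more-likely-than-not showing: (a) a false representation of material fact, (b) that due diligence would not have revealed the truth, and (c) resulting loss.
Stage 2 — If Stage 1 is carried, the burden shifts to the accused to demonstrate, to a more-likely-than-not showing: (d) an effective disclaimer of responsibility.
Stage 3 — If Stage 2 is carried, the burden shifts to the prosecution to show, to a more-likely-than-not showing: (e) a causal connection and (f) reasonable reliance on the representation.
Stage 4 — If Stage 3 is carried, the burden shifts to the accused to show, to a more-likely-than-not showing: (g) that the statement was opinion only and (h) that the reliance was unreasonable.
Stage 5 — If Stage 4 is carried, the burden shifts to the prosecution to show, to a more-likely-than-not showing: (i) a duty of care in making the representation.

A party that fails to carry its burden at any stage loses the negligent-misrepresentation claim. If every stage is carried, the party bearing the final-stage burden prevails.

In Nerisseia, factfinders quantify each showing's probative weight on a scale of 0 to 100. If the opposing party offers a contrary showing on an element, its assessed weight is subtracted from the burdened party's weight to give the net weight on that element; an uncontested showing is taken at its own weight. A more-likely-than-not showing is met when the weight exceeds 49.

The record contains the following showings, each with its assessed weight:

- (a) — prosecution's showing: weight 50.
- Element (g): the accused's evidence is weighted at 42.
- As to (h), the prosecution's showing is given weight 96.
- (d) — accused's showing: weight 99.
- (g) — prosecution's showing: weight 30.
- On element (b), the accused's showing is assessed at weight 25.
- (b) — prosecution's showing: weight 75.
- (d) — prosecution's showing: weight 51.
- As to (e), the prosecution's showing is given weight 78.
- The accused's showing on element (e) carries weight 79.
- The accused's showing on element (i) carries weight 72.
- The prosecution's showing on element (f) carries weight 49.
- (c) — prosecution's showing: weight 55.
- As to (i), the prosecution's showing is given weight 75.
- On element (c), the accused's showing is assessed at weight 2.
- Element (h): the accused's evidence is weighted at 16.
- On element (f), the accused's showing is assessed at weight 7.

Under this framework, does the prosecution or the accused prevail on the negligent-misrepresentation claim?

prosecution

Stage 1 (prosecution, a more-likely-than-not showing, weight exceeds 49): (a) 50 > 49 — meets; (b) net 75−25=50 > 49 — meets; (c) net 55−2=53 > 49 — meets.
  All elements met. The burden passes to the accused.
Stage 2 (accused, a more-likely-than-not showing, weight exceeds 49): (d) net 99−51=48 ≤ 49 — fails.
  The accused does not carry Stage 2.
The analysis ends at Stage 2; the prosecution prevails.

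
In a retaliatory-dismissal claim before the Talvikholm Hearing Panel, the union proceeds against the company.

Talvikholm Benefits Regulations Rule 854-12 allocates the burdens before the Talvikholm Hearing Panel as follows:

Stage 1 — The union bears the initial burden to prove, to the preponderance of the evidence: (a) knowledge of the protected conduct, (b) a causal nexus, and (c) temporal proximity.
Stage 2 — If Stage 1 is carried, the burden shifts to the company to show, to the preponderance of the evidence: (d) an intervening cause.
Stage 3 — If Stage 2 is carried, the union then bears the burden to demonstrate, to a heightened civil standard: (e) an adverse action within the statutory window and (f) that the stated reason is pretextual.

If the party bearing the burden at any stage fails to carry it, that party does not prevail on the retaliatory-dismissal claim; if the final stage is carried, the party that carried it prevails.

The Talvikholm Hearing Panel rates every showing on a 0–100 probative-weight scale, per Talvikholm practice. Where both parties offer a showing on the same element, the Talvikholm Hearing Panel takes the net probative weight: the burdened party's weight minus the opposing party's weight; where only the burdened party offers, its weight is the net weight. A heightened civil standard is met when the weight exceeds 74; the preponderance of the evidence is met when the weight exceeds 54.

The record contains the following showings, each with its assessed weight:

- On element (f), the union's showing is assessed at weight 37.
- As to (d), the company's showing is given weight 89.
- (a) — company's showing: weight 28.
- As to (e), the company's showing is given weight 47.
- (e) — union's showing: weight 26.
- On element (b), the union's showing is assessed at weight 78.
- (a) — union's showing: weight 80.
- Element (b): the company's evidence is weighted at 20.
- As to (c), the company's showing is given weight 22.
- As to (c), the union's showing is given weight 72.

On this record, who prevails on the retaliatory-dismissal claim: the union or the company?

company

At Stage 1 the union must meet the preponderance of the evidence (weight exceeds 54): on (a) the weight is 80 less the opposing 28 gives net 52, ≤ 54, so (a) does not meet the standard; on (b) the weight is 78 less the opposing 20 gives net 58, which does exceed 54, so (b) meets the standard; on (c) the weight is 72 less the opposing 22 gives net 50, which does not exceed 54, so (c) does not meet the standard.
  Not every element is met, so the union fails to carry Stage 1.
The analysis ends at Stage 1; the company prevails.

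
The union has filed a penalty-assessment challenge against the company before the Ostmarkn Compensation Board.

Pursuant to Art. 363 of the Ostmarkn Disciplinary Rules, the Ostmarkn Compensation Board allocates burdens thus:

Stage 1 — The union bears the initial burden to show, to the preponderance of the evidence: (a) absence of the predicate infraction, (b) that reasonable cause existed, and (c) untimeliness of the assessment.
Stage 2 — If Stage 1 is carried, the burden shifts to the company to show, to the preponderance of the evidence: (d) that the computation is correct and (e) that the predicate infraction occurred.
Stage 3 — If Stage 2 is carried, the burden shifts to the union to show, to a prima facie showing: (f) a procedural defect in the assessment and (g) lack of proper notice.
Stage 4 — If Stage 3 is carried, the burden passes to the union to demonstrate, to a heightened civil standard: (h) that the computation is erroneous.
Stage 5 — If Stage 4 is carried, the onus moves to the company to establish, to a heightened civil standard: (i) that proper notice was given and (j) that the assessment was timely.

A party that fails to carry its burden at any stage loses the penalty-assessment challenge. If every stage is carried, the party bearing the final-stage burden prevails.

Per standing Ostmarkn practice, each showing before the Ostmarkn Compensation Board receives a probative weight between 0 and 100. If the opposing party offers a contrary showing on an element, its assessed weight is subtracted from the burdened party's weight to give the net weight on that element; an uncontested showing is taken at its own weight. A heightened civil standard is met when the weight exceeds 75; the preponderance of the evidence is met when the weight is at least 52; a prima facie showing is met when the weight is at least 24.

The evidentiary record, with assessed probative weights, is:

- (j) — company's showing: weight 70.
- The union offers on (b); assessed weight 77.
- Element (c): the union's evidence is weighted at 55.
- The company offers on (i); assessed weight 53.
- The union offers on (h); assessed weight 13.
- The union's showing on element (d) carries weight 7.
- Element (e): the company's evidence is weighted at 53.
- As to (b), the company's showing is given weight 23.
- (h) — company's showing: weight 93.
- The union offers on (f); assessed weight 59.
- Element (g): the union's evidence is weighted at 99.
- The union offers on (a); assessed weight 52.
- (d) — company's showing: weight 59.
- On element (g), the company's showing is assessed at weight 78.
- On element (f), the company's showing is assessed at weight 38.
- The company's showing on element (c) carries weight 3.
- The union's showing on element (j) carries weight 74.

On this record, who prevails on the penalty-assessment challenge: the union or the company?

At Stage 1 the union must meet the preponderance of the evidence (weight is at least 52): on (a) the weight is 52, ≥ 52, so (a) meets the standard; on (b) the weight is 77 less the opposing 23 gives net 54, which does reach 52, so (b) meets the standard; on (c) the weight is 55 less the opposing 3 gives net 52, ≥ 52, so (c) meets the standard.
  Stage 1 is satisfied; the onus moves to the company.
At Stage 2 the company must meet the preponderance of the evidence (weight is at least 52): on (d) the weight is 59 less the opposing 7 gives net 52, which does reach 52, so (d) meets the standard; on (e) the weight is 53, which does reach 52, so (e) meets the standard.
  Stage 2 carried; the burden shifts to the union.
At Stage 3 the union must meet a prima facie showing (weight is at least 24): on (f) the weight is 59 less the opposing 38 gives net 21, which does not reach 24, so (f) does not meet the standard; on (g) the weight is 99 less the opposing 78 gives net 21, < 24, so (g) does not meet the standard.
  The union does not carry Stage 3.
The analysis ends at Stage 3; the company prevails.

company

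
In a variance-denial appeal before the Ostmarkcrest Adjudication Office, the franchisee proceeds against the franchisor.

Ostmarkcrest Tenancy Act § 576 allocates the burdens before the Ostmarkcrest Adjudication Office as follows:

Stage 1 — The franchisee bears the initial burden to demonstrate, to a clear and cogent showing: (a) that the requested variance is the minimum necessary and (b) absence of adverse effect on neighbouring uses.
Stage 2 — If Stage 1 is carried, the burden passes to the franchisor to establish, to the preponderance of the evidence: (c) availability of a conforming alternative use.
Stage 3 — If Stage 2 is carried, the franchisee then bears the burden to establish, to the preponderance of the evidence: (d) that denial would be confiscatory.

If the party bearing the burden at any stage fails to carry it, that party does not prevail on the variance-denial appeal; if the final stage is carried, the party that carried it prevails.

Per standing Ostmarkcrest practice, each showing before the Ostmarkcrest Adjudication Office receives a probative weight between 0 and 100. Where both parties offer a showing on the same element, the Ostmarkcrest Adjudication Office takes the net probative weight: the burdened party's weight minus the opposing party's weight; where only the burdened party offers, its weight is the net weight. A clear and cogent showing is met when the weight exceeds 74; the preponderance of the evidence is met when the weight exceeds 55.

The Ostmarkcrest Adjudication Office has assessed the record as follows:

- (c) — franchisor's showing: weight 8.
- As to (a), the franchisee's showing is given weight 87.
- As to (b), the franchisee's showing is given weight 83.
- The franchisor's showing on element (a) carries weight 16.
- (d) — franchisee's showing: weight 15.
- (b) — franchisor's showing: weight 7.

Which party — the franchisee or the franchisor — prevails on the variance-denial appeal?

franchisor

At Stage 1 the franchisee must meet a clear and cogent showing (weight exceeds 74): on (a) the weight is 87 less the opposing 16 gives net 71, ≤ 74, so (a) does not meet the standard; on (b) the weight is 83 less the opposing 7 gives net 76, > 74, so (b) meets the standard.
  Stage 1 not carried; the franchisee fails its burden.
The franchisor prevails.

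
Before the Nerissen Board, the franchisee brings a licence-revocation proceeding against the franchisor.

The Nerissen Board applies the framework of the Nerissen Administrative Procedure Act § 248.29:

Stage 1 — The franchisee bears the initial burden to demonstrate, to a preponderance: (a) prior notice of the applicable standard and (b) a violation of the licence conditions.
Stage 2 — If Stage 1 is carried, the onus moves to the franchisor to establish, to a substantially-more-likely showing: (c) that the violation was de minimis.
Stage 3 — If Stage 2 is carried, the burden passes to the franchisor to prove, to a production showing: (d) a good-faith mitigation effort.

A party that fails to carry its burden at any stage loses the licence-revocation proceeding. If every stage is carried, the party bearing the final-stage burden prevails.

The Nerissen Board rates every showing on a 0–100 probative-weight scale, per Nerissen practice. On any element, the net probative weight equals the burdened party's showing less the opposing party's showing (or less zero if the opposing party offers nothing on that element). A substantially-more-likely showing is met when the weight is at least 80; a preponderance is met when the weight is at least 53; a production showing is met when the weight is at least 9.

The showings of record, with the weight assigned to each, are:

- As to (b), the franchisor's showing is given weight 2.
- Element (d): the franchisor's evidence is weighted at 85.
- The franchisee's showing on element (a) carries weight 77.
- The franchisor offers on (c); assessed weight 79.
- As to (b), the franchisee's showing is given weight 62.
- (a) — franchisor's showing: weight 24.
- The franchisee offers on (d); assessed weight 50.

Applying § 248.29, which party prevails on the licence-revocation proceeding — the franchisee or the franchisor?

At Stage 1 the franchisee must meet a preponderance (weight is at least 53): on (a) the weight is 77 less the opposing 24 gives net 53, which does reach 53, so (a) meets the standard; on (b) the weight is 62 less the opposing 2 gives net 60, ≥ 53, so (b) meets the standard.
  Stage 1 is satisfied; the onus moves to the franchisor.
At Stage 2 the franchisor must meet a substantially-more-likely showing (weight is at least 80): on (c) the weight is 79, which does not reach 80, so (c) does not meet the standard.
  Stage 2 not carried; the franchisor fails its burden.
The analysis ends at Stage 2; the franchisee prevails.

franchisee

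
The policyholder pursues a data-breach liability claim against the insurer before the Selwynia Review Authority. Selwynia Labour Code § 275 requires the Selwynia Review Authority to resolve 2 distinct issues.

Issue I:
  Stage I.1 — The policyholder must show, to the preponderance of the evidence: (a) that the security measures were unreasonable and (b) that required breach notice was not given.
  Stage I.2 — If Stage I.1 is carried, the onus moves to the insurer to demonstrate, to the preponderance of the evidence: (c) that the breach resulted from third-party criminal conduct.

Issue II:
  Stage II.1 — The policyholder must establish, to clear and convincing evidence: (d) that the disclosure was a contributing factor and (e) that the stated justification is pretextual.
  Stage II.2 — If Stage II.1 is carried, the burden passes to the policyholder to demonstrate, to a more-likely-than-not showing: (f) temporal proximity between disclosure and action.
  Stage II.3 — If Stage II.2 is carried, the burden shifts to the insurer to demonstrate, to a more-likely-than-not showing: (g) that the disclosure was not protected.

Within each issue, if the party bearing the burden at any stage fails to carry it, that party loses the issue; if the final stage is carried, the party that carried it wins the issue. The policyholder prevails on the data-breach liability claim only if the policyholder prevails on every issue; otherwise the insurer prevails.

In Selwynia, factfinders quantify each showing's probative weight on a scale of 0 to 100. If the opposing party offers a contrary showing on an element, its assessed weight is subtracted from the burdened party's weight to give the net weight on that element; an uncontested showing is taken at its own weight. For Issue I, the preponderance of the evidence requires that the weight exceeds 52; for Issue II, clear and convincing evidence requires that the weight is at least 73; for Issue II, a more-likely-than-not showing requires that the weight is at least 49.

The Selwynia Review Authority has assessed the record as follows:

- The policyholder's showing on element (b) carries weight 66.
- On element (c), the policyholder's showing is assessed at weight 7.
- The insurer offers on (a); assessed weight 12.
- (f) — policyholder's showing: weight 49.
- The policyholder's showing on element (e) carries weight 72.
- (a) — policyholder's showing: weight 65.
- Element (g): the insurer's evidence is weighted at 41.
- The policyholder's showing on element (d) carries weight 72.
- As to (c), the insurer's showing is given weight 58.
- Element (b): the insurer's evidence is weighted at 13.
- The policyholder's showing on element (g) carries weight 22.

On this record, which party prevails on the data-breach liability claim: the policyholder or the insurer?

insurer

— Issue I —
At Stage I.1 the policyholder must meet the preponderance of the evidence (weight exceeds 52): on (a) the weight is 65 less the opposing 12 gives net 53, which does exceed 52, so (a) meets the standard; on (b) the weight is 66 less the opposing 13 gives net 53, which does exceed 52, so (b) meets the standard.
  The policyholder carries Stage I.1; the insurer now bears the burden.
At Stage I.2 the insurer must meet the preponderance of the evidence (weight exceeds 52): on (c) the weight is 58 less the opposing 7 gives net 51, ≤ 52, so (c) does not meet the standard.
  Not every element is met, so the insurer fails to carry Stage I.2.
So the policyholder prevails on this issue.
— Issue II —
At Stage II.1 the policyholder must meet clear and convincing evidence (weight is at least 73): on (d) the weight is 72, < 73, so (d) does not meet the standard; on (e) the weight is 72, < 73, so (e) does not meet the standard.
  The policyholder does not carry Stage II.1.
The analysis ends at Stage II.1; the insurer prevails on this issue.
Per-issue: Issue I → policyholder; Issue II → insurer. The policyholder must prevail on every issue; overall, the insurer prevails.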